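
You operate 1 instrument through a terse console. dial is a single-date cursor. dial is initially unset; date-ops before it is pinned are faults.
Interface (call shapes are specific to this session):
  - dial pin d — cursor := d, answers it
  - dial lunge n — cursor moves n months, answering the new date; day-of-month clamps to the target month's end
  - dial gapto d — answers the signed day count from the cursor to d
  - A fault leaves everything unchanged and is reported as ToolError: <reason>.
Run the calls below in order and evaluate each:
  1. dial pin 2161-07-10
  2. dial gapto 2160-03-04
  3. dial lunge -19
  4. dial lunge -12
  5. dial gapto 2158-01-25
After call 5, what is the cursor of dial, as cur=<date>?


> dial pin d→2161-07-10
[out] 2161-07-10
> dial gapto d→2160-03-04
[out] -493
> dial lunge n→-19
[out] 2159-12-10
> dial lunge n→-12
[out] 2158-12-10
> dial gapto d→2158-01-25
[out] -319

Answer: cur=2158-12-10


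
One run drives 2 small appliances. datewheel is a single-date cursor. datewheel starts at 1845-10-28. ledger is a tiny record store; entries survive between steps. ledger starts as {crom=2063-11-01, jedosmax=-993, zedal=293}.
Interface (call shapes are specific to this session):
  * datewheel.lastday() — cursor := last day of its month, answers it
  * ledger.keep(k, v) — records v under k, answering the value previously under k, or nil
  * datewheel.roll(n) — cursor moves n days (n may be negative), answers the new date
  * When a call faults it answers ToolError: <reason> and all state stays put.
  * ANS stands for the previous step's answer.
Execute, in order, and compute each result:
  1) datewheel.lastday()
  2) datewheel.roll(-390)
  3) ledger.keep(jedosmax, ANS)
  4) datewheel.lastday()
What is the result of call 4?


Answer: 1844-10-31

Derivation:
==> datewheel.lastday()
<== 1845-10-31
==> datewheel.roll(n→-390)
<== 1844-10-06
==> ledger.keep(k→jedosmax, v→ANS)
<== -993
==> datewheel.lastday()
<== 1844-10-31


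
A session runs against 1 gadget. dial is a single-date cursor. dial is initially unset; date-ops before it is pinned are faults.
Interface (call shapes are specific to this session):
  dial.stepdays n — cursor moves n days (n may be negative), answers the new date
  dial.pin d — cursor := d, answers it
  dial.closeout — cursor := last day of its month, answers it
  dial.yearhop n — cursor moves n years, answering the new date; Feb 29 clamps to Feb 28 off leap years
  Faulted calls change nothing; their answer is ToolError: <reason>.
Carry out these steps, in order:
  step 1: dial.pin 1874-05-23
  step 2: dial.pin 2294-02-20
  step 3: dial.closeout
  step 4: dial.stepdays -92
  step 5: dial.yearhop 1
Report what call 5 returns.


Act: pin[d→1874-05-23]
Obs: 1874-05-23
Act: pin[d→2294-02-20]
Obs: 2294-02-20
Act: closeout[]
Obs: 2294-02-28
Act: stepdays[n→-92]
Obs: 2293-11-28
Act: yearhop[n→1]
Obs: 2294-11-28

Answer: 2294-11-28


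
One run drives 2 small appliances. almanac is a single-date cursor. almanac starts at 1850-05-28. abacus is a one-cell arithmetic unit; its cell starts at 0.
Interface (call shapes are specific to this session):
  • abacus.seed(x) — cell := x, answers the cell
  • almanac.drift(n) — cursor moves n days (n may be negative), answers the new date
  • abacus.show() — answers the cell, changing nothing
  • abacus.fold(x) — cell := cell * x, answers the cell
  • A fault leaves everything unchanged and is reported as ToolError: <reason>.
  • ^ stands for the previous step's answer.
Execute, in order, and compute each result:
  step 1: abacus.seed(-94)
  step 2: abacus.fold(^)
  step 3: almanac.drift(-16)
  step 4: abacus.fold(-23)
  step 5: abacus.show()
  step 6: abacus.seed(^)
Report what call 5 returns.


[in] abacus.seed -94
= -94
[in] abacus.fold ^
= 8836
[in] almanac.drift -16
= 1850-05-12
[in] abacus.fold -23
= -203228
[in] abacus.show
= -203228
[in] abacus.seed ^
= -203228

Answer: -203228


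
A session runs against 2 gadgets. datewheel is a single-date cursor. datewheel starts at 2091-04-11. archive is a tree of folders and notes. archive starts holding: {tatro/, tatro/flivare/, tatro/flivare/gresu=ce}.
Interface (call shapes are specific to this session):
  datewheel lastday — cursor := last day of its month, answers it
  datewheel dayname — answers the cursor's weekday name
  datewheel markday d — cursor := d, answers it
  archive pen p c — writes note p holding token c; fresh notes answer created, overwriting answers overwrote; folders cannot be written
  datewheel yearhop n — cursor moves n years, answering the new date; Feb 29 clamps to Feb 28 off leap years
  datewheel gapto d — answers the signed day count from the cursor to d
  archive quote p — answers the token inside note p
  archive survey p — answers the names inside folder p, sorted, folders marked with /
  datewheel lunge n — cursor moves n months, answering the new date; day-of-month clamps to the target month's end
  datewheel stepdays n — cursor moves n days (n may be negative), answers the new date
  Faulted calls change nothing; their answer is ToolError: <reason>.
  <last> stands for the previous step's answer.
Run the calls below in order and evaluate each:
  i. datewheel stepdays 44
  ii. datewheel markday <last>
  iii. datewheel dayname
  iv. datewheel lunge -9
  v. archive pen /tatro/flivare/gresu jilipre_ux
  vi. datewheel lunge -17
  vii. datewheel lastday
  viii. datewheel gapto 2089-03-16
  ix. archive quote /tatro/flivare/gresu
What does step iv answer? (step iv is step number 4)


Answer: 2090-08-25

Derivation:
I use datewheel stepdays on n='44', and get 2091-05-25.
Calling datewheel markday on d='<last>', giving 2091-05-25.
Using datewheel dayname, and get Friday.
I use datewheel lunge on n='-9', which returns 2090-08-25.
I try archive pen on p='/tatro/flivare/gresu', c='jilipre_ux', — result: overwrote.
I use datewheel lunge on n='-17', — result: 2089-03-25.
Calling datewheel lastday, and get 2089-03-31.
Then datewheel gapto on d='2089-03-16', yielding -15.
I run archive quote on p='/tatro/flivare/gresu', and see jilipre_ux.


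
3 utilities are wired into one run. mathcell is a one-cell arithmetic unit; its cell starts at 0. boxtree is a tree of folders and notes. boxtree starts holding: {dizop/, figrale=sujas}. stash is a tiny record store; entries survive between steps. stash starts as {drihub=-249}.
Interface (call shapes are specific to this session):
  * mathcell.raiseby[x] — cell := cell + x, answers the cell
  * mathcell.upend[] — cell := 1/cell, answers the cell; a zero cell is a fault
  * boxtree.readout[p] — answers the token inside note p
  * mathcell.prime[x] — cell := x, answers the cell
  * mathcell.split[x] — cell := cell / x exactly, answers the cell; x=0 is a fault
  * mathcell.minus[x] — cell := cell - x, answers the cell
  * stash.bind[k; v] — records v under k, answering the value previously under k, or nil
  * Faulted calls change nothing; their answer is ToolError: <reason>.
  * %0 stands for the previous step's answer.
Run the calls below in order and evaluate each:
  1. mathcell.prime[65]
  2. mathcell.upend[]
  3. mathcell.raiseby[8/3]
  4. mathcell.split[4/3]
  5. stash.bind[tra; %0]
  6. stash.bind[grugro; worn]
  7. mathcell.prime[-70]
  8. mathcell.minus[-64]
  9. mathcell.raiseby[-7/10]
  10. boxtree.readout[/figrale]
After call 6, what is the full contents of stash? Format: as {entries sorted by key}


→ mathcell.prime(x='65')
← 65
→ mathcell.upend()
← 1/65
→ mathcell.raiseby(x='8/3')
← 523/195
→ mathcell.split(x='4/3')
← 523/260
→ stash.bind(k='tra', v='%0')
← nil
→ stash.bind(k='grugro', v='worn')
← nil
→ mathcell.prime(x='-70')
← -70
→ mathcell.minus(x='-64')
← -6
→ mathcell.raiseby(x='-7/10')
← -67/10
→ boxtree.readout(p='/figrale')
← sujas

Answer: {drihub=-249, grugro=worn, tra=523/260}


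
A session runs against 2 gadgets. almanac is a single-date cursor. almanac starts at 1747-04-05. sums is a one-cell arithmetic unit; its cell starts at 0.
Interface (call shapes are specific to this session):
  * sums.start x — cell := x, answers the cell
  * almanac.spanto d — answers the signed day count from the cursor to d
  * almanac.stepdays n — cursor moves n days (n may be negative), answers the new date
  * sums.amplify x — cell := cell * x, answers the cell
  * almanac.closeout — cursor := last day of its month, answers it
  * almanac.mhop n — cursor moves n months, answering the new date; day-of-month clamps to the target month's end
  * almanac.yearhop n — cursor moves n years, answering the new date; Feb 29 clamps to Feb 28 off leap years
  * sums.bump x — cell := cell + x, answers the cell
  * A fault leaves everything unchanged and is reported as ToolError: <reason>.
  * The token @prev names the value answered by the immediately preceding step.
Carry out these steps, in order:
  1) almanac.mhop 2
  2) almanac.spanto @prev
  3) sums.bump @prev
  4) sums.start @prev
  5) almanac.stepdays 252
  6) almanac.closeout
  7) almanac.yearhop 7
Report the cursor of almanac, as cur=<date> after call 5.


-- 1. almanac.mhop(n='2') == 1747-06-05
-- 2. almanac.spanto(d='@prev') == 0
-- 3. sums.bump(x='@prev') == 0
-- 4. sums.start(x='@prev') == 0
-- 5. almanac.stepdays(n='252') == 1748-02-12
-- 6. almanac.closeout() == 1748-02-29
-- 7. almanac.yearhop(n='7') == 1755-02-28

Answer: cur=1748-02-12


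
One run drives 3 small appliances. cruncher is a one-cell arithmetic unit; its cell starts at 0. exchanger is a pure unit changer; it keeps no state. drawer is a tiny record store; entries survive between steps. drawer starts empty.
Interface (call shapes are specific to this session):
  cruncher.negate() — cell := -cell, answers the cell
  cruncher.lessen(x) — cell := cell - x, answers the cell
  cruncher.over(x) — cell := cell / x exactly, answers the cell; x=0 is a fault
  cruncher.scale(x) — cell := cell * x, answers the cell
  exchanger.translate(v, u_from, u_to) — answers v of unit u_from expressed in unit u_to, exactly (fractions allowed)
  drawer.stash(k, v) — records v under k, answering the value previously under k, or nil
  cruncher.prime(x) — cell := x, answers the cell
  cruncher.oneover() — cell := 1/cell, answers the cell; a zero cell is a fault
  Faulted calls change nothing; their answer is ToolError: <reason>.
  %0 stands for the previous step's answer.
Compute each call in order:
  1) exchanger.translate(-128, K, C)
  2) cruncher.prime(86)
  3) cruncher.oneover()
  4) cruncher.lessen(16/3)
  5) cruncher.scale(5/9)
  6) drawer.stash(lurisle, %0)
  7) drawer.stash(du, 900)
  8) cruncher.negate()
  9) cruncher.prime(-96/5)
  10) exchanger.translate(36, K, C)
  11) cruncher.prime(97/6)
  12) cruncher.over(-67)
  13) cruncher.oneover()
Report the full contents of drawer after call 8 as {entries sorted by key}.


Answer: {du=900, lurisle=-6865/2322}

Derivation:
I run exchanger.translate with -128, K, C, and get -8023/20.
Then cruncher.prime with 86, which returns 86.
I use cruncher.oneover(), — result: 1/86.
Invoking cruncher.lessen with 16/3, → -1373/258.
Using cruncher.scale with 5/9, and observe -6865/2322.
I use drawer.stash with lurisle, %0, — result: nil.
Invoking drawer.stash with du, 900, and observe nil.
I try cruncher.negate: 6865/2322.
Next I call cruncher.prime with -96/5, and get -96/5.
I call exchanger.translate with 36, K, C, giving -4743/20.
I call cruncher.prime with 97/6: 97/6.
I call cruncher.over with -67, and see -97/402.
Using cruncher.oneover(), and see -402/97.


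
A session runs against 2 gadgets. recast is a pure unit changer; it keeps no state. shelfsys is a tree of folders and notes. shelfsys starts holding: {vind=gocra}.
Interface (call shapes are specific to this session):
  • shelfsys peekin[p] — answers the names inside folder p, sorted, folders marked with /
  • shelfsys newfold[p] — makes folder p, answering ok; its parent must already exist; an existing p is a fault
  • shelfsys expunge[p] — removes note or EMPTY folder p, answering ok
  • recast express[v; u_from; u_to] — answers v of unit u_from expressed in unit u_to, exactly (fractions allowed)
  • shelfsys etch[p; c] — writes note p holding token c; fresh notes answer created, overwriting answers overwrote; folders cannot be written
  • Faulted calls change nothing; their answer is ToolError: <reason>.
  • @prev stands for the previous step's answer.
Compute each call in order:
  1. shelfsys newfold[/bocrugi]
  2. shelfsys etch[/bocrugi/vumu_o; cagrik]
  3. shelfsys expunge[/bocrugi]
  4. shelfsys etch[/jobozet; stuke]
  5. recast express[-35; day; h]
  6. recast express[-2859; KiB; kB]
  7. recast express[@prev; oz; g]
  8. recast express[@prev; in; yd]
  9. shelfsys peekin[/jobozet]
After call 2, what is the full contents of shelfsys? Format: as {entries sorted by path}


Answer: {bocrugi/, bocrugi/vumu_o=cagrik, vind=gocra}

Derivation:
$ shelfsys newfold p→/bocrugi
  ok
$ shelfsys etch p→/bocrugi/vumu_o c→cagrik
  created
$ shelfsys expunge p→/bocrugi
  ToolError: not empty
$ shelfsys etch p→/jobozet c→stuke
  created
$ recast express v→-35 u_from→day u_to→h
  -840
$ recast express v→-2859 u_from→KiB u_to→kB
  -365952/125
$ recast express v→@prev u_from→oz u_to→g
  -129682058583/1562500
$ recast express v→@prev u_from→in u_to→yd
  -43227352861/18750000
$ shelfsys peekin p→/jobozet
  ToolError: not a directory


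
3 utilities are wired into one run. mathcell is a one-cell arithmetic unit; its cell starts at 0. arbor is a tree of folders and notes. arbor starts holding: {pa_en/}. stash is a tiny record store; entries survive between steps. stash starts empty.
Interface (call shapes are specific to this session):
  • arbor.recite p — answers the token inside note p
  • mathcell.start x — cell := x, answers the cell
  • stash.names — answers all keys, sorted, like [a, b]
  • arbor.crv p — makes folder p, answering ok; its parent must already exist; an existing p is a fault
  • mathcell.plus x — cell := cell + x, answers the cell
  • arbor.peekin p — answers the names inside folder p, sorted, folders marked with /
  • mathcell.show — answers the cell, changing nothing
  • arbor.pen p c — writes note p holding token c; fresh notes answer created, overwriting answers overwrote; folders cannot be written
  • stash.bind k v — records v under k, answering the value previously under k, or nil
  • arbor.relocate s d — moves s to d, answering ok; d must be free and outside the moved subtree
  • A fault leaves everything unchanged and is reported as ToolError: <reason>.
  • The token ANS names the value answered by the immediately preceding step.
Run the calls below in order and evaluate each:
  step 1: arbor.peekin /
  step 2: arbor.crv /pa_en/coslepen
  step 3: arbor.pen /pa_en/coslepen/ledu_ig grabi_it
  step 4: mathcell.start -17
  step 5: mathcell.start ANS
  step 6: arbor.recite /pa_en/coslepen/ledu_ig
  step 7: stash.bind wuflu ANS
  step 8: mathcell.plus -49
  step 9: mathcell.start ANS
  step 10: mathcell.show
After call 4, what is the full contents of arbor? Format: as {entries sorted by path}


Answer: {pa_en/, pa_en/coslepen/, pa_en/coslepen/ledu_ig=grabi_it}

Derivation:
Do: arbor.peekin[p='/']
See: [pa_en/]
Do: arbor.crv[p='/pa_en/coslepen']
See: ok
Do: arbor.pen[p='/pa_en/coslepen/ledu_ig'; c='grabi_it']
See: created
Do: mathcell.start[x='-17']
See: -17
Do: mathcell.start[x='ANS']
See: -17
Do: arbor.recite[p='/pa_en/coslepen/ledu_ig']
See: grabi_it
Do: stash.bind[k='wuflu'; v='ANS']
See: nil
Do: mathcell.plus[x='-49']
See: -66
Do: mathcell.start[x='ANS']
See: -66
Do: mathcell.show[]
See: -66


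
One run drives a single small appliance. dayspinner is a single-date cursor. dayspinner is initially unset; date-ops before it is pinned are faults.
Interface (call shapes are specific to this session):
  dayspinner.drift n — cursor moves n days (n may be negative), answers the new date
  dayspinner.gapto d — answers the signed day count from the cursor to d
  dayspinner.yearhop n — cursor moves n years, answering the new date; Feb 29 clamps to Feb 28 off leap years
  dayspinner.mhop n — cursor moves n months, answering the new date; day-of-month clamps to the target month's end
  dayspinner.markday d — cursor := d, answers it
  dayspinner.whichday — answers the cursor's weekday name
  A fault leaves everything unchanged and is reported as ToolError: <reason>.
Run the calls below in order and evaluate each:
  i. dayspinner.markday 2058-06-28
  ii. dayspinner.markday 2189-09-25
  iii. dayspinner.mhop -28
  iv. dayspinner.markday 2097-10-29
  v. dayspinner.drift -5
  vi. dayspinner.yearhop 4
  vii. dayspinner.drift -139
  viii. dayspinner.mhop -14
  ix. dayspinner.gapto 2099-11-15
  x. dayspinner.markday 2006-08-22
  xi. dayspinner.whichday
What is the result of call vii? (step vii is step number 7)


Answer: 2101-06-07

Derivation:
>> dayspinner.markday(d: 2058-06-28)
<< 2058-06-28
>> dayspinner.markday(d: 2189-09-25)
<< 2189-09-25
>> dayspinner.mhop(n: -28)
<< 2187-05-25
>> dayspinner.markday(d: 2097-10-29)
<< 2097-10-29
>> dayspinner.drift(n: -5)
<< 2097-10-24
>> dayspinner.yearhop(n: 4)
<< 2101-10-24
>> dayspinner.drift(n: -139)
<< 2101-06-07
>> dayspinner.mhop(n: -14)
<< 2100-04-07
>> dayspinner.gapto(d: 2099-11-15)
<< -143
>> dayspinner.markday(d: 2006-08-22)
<< 2006-08-22
>> dayspinner.whichday()
<< Tuesday


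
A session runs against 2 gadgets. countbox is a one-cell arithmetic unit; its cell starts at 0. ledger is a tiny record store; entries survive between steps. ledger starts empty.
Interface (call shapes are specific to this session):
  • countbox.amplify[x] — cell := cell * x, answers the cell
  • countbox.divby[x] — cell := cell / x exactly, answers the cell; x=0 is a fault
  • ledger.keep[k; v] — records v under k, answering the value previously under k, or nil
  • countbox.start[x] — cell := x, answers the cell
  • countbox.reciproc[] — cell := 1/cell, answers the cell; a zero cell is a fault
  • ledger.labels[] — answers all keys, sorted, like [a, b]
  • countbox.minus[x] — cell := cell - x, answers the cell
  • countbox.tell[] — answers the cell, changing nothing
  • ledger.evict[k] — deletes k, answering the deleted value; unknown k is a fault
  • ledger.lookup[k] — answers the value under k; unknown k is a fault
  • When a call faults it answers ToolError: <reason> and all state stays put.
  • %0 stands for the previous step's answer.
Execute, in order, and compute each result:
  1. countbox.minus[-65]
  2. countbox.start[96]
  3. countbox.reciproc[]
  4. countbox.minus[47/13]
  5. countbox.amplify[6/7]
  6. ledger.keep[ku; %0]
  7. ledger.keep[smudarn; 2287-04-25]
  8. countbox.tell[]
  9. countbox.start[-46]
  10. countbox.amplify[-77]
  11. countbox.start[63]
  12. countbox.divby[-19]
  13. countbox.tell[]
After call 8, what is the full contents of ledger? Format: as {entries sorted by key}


Answer: {ku=-4499/1456, smudarn=2287-04-25}

Derivation:
Now I run minus with x: -65, and observe 65.
Using start with x: 96, — result: 96.
Next I call reciproc(), and see 1/96.
I try minus with x: 47/13, which returns -4499/1248.
Invoking amplify with x: 6/7, giving -4499/1456.
I try keep with k: ku, v: %0, and observe nil.
Next I call keep with k: smudarn, v: 2287-04-25, giving nil.
I try tell, giving -4499/1456.
I run start with x: -46, — result: -46.
Then amplify with x: -77: 3542.
Using start with x: 63, giving 63.
I call divby with x: -19, and get -63/19.
Now I run tell: -63/19.


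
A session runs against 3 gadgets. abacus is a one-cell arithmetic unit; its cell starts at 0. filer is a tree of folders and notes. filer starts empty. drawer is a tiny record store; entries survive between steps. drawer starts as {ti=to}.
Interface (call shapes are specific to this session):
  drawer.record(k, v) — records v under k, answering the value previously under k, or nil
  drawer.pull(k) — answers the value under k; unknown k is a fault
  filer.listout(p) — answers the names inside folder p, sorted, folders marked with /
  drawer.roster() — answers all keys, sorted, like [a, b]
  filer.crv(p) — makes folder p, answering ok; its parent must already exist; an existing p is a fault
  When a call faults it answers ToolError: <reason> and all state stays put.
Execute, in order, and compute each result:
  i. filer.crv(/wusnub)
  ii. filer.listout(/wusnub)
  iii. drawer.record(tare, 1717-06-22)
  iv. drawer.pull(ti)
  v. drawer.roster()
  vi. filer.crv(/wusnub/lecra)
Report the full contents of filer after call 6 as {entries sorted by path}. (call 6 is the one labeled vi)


-> crv(/wusnub)
<- ok
-> listout(/wusnub)
<- []
-> record(tare, 1717-06-22)
<- nil
-> pull(ti)
<- to
-> roster()
<- [tare, ti]
-> crv(/wusnub/lecra)
<- ok

Answer: {wusnub/, wusnub/lecra/}


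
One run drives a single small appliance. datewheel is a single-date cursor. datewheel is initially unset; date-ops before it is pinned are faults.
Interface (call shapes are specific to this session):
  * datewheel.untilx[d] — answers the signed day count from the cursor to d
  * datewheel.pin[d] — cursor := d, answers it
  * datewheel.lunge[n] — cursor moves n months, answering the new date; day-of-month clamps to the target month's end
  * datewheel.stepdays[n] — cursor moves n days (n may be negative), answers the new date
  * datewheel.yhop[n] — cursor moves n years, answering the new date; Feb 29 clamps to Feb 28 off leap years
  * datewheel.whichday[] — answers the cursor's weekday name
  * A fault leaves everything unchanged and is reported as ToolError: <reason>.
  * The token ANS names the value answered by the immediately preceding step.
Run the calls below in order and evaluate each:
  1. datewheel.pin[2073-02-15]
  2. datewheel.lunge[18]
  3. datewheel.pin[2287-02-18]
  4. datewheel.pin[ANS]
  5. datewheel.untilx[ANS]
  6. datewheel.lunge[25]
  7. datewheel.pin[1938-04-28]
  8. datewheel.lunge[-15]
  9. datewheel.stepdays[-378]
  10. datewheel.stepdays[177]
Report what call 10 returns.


$ datewheel.pin d='2073-02-15'
= 2073-02-15
$ datewheel.lunge n='18'
= 2074-08-15
$ datewheel.pin d='2287-02-18'
= 2287-02-18
$ datewheel.pin d='ANS'
= 2287-02-18
$ datewheel.untilx d='ANS'
= 0
$ datewheel.lunge n='25'
= 2289-03-18
$ datewheel.pin d='1938-04-28'
= 1938-04-28
$ datewheel.lunge n='-15'
= 1937-01-28
$ datewheel.stepdays n='-378'
= 1936-01-16
$ datewheel.stepdays n='177'
= 1936-07-11

Answer: 1936-07-11


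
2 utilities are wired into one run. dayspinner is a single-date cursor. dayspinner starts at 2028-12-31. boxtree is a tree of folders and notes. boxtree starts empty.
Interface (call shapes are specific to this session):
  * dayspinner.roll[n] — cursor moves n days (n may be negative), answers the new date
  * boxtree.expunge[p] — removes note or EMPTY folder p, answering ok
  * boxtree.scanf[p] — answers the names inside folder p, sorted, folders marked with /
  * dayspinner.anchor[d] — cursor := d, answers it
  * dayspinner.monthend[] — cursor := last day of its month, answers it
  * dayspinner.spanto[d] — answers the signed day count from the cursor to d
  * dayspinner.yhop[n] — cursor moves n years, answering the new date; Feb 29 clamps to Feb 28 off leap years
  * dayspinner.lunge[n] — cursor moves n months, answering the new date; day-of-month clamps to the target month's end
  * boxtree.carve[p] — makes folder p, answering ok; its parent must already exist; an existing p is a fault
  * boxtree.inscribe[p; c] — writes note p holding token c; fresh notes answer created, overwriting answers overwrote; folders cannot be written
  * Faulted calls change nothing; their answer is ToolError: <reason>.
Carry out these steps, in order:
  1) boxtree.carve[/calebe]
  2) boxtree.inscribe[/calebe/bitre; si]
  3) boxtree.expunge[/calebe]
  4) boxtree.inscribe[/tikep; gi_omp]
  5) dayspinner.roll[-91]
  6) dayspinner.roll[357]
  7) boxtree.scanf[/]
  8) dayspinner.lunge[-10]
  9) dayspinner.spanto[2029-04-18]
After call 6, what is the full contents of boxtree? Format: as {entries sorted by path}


Answer: {calebe/, calebe/bitre=si, tikep=gi_omp}

Derivation:
·→ boxtree.carve(p='/calebe')
·← ok
·→ boxtree.inscribe(p='/calebe/bitre', c='si')
·← created
·→ boxtree.expunge(p='/calebe')
·← ToolError: not empty
·→ boxtree.inscribe(p='/tikep', c='gi_omp')
·← created
·→ dayspinner.roll(n='-91')
·← 2028-10-01
·→ dayspinner.roll(n='357')
·← 2029-09-23
·→ boxtree.scanf(p='/')
·← [calebe/, tikep]
·→ dayspinner.lunge(n='-10')
·← 2028-11-23
·→ dayspinner.spanto(d='2029-04-18')
·← 146


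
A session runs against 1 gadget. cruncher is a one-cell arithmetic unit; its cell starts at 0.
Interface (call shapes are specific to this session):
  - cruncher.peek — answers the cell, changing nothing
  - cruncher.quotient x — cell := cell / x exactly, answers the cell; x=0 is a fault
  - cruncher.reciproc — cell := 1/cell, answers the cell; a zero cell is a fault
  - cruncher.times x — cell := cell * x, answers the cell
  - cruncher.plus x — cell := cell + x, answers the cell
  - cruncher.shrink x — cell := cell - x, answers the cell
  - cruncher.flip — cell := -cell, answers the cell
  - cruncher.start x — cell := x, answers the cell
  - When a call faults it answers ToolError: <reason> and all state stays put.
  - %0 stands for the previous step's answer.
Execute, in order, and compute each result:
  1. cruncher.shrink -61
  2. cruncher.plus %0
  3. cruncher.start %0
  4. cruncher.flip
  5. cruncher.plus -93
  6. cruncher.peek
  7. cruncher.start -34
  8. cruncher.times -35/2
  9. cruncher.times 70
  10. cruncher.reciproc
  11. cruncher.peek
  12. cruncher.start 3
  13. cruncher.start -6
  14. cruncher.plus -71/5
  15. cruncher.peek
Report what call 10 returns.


Do: cruncher.shrink[x: -61]
See: 61
Do: cruncher.plus[x: %0]
See: 122
Do: cruncher.start[x: %0]
See: 122
Do: cruncher.flip[]
See: -122
Do: cruncher.plus[x: -93]
See: -215
Do: cruncher.peek[]
See: -215
Do: cruncher.start[x: -34]
See: -34
Do: cruncher.times[x: -35/2]
See: 595
Do: cruncher.times[x: 70]
See: 41650
Do: cruncher.reciproc[]
See: 1/41650
Do: cruncher.peek[]
See: 1/41650
Do: cruncher.start[x: 3]
See: 3
Do: cruncher.start[x: -6]
See: -6
Do: cruncher.plus[x: -71/5]
See: -101/5
Do: cruncher.peek[]
See: -101/5

Answer: 1/41650


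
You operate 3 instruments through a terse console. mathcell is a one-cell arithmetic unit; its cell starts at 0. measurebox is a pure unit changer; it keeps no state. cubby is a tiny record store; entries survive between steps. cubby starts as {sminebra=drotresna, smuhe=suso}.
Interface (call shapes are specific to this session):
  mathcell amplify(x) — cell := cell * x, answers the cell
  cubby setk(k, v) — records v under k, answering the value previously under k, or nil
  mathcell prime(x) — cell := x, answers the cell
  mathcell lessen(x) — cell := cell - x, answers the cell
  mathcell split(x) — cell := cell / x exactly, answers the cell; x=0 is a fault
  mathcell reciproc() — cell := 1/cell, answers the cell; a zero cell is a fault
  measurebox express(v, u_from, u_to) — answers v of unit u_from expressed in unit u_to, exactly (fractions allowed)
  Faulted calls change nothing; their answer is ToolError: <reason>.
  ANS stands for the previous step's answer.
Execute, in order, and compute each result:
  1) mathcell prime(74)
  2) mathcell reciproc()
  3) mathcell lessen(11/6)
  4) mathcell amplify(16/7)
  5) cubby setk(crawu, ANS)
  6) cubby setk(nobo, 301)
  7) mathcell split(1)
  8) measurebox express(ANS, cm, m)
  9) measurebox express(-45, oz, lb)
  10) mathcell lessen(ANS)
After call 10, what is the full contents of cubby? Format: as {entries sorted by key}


Answer: {crawu=-3232/777, nobo=301, sminebra=drotresna, smuhe=suso}

Derivation:
# 1. mathcell prime(x=74) : 74
# 2. mathcell reciproc() : 1/74
# 3. mathcell lessen(x=11/6) : -202/111
# 4. mathcell amplify(x=16/7) : -3232/777
# 5. cubby setk(k=crawu, v=ANS) : nil
# 6. cubby setk(k=nobo, v=301) : nil
# 7. mathcell split(x=1) : -3232/777
# 8. measurebox express(v=ANS, u_from=cm, u_to=m) : -808/19425
# 9. measurebox express(v=-45, u_from=oz, u_to=lb) : -45/16
# 10. mathcell lessen(x=ANS) : -16747/12432


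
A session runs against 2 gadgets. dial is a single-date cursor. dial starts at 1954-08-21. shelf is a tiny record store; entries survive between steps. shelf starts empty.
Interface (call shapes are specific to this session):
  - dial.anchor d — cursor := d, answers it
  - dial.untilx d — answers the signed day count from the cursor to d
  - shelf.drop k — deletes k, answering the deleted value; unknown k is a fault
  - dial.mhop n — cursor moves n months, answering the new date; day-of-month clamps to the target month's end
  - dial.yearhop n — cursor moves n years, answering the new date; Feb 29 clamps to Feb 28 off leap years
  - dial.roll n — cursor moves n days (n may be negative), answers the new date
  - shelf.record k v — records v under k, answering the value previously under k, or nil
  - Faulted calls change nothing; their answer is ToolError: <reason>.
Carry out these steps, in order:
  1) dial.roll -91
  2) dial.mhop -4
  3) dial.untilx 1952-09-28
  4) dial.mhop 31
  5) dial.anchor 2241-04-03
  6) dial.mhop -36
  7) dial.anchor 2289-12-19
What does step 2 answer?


I use roll(n=-91), giving 1954-05-22.
I try mhop(n=-4): 1954-01-22.
Now I run untilx(d=1952-09-28), which returns -481.
Calling mhop(n=31), — result: 1956-08-22.
Next I call anchor(d=2241-04-03), and observe 2241-04-03.
I invoke mhop(n=-36), — result: 2238-04-03.
I run anchor(d=2289-12-19), and get 2289-12-19.

Answer: 1954-01-22


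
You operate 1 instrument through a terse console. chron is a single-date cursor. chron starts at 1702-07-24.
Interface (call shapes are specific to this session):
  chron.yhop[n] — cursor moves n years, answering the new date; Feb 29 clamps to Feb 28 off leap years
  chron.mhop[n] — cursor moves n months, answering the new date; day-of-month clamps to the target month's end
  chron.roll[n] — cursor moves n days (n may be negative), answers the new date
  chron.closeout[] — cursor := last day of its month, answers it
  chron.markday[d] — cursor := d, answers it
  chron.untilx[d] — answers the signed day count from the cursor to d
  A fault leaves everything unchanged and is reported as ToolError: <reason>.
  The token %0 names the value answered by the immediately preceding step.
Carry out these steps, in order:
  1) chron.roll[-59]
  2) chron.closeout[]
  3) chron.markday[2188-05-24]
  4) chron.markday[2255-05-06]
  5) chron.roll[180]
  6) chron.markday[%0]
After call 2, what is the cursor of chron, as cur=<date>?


Answer: cur=1702-05-31

Derivation:
I call roll using -59, → 1702-05-26.
Invoking closeout, and see 1702-05-31.
I call markday using 2188-05-24, and see 2188-05-24.
Invoking markday using 2255-05-06, — result: 2255-05-06.
I try roll using 180, yielding 2255-11-02.
Invoking markday using %0, and observe 2255-11-02.


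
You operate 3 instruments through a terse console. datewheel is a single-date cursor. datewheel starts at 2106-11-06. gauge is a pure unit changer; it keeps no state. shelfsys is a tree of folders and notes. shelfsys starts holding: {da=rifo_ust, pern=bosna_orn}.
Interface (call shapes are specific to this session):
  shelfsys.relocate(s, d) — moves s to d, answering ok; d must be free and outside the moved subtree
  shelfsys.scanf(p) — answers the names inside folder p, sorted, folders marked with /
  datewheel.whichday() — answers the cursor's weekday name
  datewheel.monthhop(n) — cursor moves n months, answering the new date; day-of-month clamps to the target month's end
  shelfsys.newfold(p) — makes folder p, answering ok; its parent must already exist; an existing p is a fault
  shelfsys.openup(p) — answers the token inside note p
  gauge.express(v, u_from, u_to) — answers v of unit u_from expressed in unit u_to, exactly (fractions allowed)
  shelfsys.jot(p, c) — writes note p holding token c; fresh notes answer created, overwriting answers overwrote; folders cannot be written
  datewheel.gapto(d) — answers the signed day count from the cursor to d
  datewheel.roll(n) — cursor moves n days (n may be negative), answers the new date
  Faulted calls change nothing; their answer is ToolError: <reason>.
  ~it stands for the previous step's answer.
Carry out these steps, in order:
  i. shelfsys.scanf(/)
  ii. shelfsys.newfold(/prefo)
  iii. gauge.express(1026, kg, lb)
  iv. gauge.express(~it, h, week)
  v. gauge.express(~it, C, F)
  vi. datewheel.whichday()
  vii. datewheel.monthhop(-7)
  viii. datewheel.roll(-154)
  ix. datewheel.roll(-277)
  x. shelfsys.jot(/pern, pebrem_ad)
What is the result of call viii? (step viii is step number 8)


Answer: 2105-11-03

Derivation:
I invoke shelfsys.scanf on p=/, → [da, pern].
I call shelfsys.newfold on p=/prefo, giving ok.
I try gauge.express on v=1026, u_from=kg, u_to=lb, and see 102600000000/45359237.
I use gauge.express on v=~it, u_from=h, u_to=week, which returns 4275000000/317514659.
I run gauge.express on v=~it, u_from=C, u_to=F, and get 17855469088/317514659.
Then datewheel.whichday, and see Saturday.
Calling datewheel.monthhop on n=-7, which returns 2106-04-06.
I try datewheel.roll on n=-154, and get 2105-11-03.
Invoking datewheel.roll on n=-277, — result: 2105-01-30.
I invoke shelfsys.jot on p=/pern, c=pebrem_ad, and get overwrote.


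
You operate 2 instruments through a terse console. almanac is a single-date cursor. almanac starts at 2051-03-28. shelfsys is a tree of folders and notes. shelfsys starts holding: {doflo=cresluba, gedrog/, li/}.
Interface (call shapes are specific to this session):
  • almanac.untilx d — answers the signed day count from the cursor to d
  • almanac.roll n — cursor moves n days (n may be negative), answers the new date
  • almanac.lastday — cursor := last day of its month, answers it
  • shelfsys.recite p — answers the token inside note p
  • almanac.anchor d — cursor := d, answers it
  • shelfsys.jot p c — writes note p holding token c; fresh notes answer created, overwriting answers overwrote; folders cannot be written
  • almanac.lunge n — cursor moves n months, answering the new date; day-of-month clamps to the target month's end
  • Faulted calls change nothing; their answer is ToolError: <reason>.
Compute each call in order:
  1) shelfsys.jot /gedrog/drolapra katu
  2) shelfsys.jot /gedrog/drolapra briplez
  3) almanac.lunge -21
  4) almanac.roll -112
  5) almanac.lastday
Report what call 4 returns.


Answer: 2049-03-08

Derivation:
;; shelfsys.jot(/gedrog/drolapra, katu) : created
;; shelfsys.jot(/gedrog/drolapra, briplez) : overwrote
;; almanac.lunge(-21) : 2049-06-28
;; almanac.roll(-112) : 2049-03-08
;; almanac.lastday() : 2049-03-31


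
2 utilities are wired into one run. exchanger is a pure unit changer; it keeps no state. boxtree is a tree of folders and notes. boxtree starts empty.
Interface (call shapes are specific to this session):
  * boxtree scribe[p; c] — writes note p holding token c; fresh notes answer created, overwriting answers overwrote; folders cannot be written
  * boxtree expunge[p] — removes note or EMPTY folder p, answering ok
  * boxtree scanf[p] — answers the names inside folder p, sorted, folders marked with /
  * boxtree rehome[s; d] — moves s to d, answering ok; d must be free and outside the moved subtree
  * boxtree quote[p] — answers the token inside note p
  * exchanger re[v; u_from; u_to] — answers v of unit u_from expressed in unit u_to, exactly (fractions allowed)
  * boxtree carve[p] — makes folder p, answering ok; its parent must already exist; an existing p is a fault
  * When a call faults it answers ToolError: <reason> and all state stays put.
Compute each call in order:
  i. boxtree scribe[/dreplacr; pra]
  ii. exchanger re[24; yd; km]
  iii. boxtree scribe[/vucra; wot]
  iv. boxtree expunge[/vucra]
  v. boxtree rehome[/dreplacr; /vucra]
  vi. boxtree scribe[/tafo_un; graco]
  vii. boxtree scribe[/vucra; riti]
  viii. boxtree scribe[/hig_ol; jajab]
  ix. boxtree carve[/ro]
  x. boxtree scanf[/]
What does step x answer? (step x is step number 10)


Answer: [hig_ol, ro/, tafo_un, vucra]

Derivation:
[in] boxtree scribe p='/dreplacr' c='pra'
  created
[in] exchanger re v='24' u_from='yd' u_to='km'
  3429/156250
[in] boxtree scribe p='/vucra' c='wot'
  created
[in] boxtree expunge p='/vucra'
  ok
[in] boxtree rehome s='/dreplacr' d='/vucra'
  ok
[in] boxtree scribe p='/tafo_un' c='graco'
  created
[in] boxtree scribe p='/vucra' c='riti'
  overwrote
[in] boxtree scribe p='/hig_ol' c='jajab'
  created
[in] boxtree carve p='/ro'
  ok
[in] boxtree scanf p='/'
  [hig_ol, ro/, tafo_un, vucra]


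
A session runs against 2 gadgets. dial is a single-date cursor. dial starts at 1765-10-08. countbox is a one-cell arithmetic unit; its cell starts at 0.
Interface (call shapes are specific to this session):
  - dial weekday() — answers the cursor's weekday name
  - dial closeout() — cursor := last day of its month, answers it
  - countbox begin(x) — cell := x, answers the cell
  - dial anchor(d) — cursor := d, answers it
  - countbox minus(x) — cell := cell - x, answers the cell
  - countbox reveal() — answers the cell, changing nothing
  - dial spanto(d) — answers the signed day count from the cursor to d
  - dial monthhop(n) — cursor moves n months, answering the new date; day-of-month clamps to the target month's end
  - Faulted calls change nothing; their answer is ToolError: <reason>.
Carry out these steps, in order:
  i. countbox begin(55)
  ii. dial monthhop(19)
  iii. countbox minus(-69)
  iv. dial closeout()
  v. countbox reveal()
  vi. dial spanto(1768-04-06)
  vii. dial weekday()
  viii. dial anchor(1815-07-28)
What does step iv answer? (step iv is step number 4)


Answer: 1767-05-31

Derivation:
-- countbox begin(x=55) : 55
-- dial monthhop(n=19) : 1767-05-08
-- countbox minus(x=-69) : 124
-- dial closeout() : 1767-05-31
-- countbox reveal() : 124
-- dial spanto(d=1768-04-06) : 311
-- dial weekday() : Sunday
-- dial anchor(d=1815-07-28) : 1815-07-28


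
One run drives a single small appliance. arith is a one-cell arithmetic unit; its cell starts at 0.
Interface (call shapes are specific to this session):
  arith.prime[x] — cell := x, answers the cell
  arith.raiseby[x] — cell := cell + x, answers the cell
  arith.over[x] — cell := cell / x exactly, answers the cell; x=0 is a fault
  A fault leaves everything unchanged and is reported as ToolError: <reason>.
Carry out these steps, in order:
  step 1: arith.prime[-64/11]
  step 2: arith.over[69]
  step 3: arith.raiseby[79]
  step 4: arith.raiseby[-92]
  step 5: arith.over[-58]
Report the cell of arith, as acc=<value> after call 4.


I use arith.prime with x→-64/11: -64/11.
Next I call arith.over with x→69, → -64/759.
Calling arith.raiseby with x→79: 59897/759.
Then arith.raiseby with x→-92, → -9931/759.
I run arith.over with x→-58, which returns 9931/44022.

Answer: acc=-9931/759


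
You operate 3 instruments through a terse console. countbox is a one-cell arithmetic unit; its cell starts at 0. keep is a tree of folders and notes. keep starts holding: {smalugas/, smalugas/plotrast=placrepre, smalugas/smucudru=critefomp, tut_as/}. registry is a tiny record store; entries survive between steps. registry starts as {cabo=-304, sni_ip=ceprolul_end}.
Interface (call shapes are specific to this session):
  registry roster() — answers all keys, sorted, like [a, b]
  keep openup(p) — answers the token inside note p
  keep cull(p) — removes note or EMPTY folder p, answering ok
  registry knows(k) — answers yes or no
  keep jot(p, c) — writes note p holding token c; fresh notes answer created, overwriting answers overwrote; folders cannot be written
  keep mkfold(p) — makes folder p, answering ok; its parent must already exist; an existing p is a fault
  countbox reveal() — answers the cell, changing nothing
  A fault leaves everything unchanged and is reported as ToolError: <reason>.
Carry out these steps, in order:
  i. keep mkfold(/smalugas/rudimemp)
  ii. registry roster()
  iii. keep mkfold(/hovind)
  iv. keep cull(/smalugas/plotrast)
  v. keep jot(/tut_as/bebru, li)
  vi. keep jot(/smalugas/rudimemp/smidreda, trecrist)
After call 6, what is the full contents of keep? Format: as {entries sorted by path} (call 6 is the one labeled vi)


→ keep mkfold(p→/smalugas/rudimemp)
← ok
→ registry roster()
← [cabo, sni_ip]
→ keep mkfold(p→/hovind)
← ok
→ keep cull(p→/smalugas/plotrast)
← ok
→ keep jot(p→/tut_as/bebru, c→li)
← created
→ keep jot(p→/smalugas/rudimemp/smidreda, c→trecrist)
← created

Answer: {hovind/, smalugas/, smalugas/rudimemp/, smalugas/rudimemp/smidreda=trecrist, smalugas/smucudru=critefomp, tut_as/, tut_as/bebru=li}
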